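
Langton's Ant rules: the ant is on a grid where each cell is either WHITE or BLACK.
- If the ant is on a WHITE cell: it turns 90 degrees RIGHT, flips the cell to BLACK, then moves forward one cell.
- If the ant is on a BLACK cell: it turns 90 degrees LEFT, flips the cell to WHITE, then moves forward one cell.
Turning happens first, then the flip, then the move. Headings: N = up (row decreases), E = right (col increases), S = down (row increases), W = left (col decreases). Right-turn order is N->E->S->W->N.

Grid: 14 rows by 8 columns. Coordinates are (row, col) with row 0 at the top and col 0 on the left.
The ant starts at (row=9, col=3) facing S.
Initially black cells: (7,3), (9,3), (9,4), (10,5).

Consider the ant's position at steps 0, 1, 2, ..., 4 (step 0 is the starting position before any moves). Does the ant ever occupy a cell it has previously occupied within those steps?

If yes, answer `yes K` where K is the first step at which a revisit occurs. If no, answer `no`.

Answer: no

Derivation:
Step 1: on BLACK (9,3): turn L to E, flip to white, move to (9,4). |black|=3 — new cell
Step 2: on BLACK (9,4): turn L to N, flip to white, move to (8,4). |black|=2 — new cell
Step 3: on WHITE (8,4): turn R to E, flip to black, move to (8,5). |black|=3 — new cell
Step 4: on WHITE (8,5): turn R to S, flip to black, move to (9,5). |black|=4 — new cell
No revisit within 4 steps.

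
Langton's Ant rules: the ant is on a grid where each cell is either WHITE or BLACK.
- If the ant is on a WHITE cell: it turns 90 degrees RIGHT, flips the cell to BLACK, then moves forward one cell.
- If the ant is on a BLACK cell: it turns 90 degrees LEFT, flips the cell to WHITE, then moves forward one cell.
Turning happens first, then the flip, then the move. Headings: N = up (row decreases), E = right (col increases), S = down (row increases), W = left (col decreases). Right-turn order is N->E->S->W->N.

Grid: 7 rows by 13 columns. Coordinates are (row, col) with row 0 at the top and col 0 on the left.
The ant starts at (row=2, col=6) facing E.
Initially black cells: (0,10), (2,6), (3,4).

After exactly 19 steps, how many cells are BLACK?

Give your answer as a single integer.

Answer: 8

Derivation:
Step 1: on BLACK (2,6): turn L to N, flip to white, move to (1,6). |black|=2
Step 2: on WHITE (1,6): turn R to E, flip to black, move to (1,7). |black|=3
Step 3: on WHITE (1,7): turn R to S, flip to black, move to (2,7). |black|=4
Step 4: on WHITE (2,7): turn R to W, flip to black, move to (2,6). |black|=5
Step 5: on WHITE (2,6): turn R to N, flip to black, move to (1,6). |black|=6
Step 6: on BLACK (1,6): turn L to W, flip to white, move to (1,5). |black|=5
Step 7: on WHITE (1,5): turn R to N, flip to black, move to (0,5). |black|=6
Step 8: on WHITE (0,5): turn R to E, flip to black, move to (0,6). |black|=7
Step 9: on WHITE (0,6): turn R to S, flip to black, move to (1,6). |black|=8
Step 10: on WHITE (1,6): turn R to W, flip to black, move to (1,5). |black|=9
Step 11: on BLACK (1,5): turn L to S, flip to white, move to (2,5). |black|=8
Step 12: on WHITE (2,5): turn R to W, flip to black, move to (2,4). |black|=9
Step 13: on WHITE (2,4): turn R to N, flip to black, move to (1,4). |black|=10
Step 14: on WHITE (1,4): turn R to E, flip to black, move to (1,5). |black|=11
Step 15: on WHITE (1,5): turn R to S, flip to black, move to (2,5). |black|=12
Step 16: on BLACK (2,5): turn L to E, flip to white, move to (2,6). |black|=11
Step 17: on BLACK (2,6): turn L to N, flip to white, move to (1,6). |black|=10
Step 18: on BLACK (1,6): turn L to W, flip to white, move to (1,5). |black|=9
Step 19: on BLACK (1,5): turn L to S, flip to white, move to (2,5). |black|=8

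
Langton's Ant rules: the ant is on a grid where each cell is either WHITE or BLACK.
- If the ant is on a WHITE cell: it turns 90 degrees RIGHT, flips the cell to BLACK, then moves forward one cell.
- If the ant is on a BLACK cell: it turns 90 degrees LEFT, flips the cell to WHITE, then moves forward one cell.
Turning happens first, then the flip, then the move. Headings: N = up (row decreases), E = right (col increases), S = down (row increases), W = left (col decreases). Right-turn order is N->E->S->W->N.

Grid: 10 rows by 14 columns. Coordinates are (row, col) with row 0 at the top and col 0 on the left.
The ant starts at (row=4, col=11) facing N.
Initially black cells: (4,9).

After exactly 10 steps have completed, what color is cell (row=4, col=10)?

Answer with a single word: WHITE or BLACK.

Answer: WHITE

Derivation:
Step 1: on WHITE (4,11): turn R to E, flip to black, move to (4,12). |black|=2
Step 2: on WHITE (4,12): turn R to S, flip to black, move to (5,12). |black|=3
Step 3: on WHITE (5,12): turn R to W, flip to black, move to (5,11). |black|=4
Step 4: on WHITE (5,11): turn R to N, flip to black, move to (4,11). |black|=5
Step 5: on BLACK (4,11): turn L to W, flip to white, move to (4,10). |black|=4
Step 6: on WHITE (4,10): turn R to N, flip to black, move to (3,10). |black|=5
Step 7: on WHITE (3,10): turn R to E, flip to black, move to (3,11). |black|=6
Step 8: on WHITE (3,11): turn R to S, flip to black, move to (4,11). |black|=7
Step 9: on WHITE (4,11): turn R to W, flip to black, move to (4,10). |black|=8
Step 10: on BLACK (4,10): turn L to S, flip to white, move to (5,10). |black|=7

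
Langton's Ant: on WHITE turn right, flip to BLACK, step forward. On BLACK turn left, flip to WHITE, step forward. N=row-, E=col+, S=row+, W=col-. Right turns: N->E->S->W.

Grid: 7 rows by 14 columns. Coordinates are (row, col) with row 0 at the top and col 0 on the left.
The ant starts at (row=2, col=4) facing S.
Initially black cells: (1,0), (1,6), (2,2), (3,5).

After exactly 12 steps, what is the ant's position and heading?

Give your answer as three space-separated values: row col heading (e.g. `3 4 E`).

Step 1: on WHITE (2,4): turn R to W, flip to black, move to (2,3). |black|=5
Step 2: on WHITE (2,3): turn R to N, flip to black, move to (1,3). |black|=6
Step 3: on WHITE (1,3): turn R to E, flip to black, move to (1,4). |black|=7
Step 4: on WHITE (1,4): turn R to S, flip to black, move to (2,4). |black|=8
Step 5: on BLACK (2,4): turn L to E, flip to white, move to (2,5). |black|=7
Step 6: on WHITE (2,5): turn R to S, flip to black, move to (3,5). |black|=8
Step 7: on BLACK (3,5): turn L to E, flip to white, move to (3,6). |black|=7
Step 8: on WHITE (3,6): turn R to S, flip to black, move to (4,6). |black|=8
Step 9: on WHITE (4,6): turn R to W, flip to black, move to (4,5). |black|=9
Step 10: on WHITE (4,5): turn R to N, flip to black, move to (3,5). |black|=10
Step 11: on WHITE (3,5): turn R to E, flip to black, move to (3,6). |black|=11
Step 12: on BLACK (3,6): turn L to N, flip to white, move to (2,6). |black|=10

Answer: 2 6 N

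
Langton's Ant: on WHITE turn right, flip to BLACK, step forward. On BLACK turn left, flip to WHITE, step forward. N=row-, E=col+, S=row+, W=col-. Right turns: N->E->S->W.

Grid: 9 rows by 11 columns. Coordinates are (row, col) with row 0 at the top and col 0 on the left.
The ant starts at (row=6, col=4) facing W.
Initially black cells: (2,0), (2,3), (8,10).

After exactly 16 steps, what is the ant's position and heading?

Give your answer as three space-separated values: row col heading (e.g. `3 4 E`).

Answer: 6 4 W

Derivation:
Step 1: on WHITE (6,4): turn R to N, flip to black, move to (5,4). |black|=4
Step 2: on WHITE (5,4): turn R to E, flip to black, move to (5,5). |black|=5
Step 3: on WHITE (5,5): turn R to S, flip to black, move to (6,5). |black|=6
Step 4: on WHITE (6,5): turn R to W, flip to black, move to (6,4). |black|=7
Step 5: on BLACK (6,4): turn L to S, flip to white, move to (7,4). |black|=6
Step 6: on WHITE (7,4): turn R to W, flip to black, move to (7,3). |black|=7
Step 7: on WHITE (7,3): turn R to N, flip to black, move to (6,3). |black|=8
Step 8: on WHITE (6,3): turn R to E, flip to black, move to (6,4). |black|=9
Step 9: on WHITE (6,4): turn R to S, flip to black, move to (7,4). |black|=10
Step 10: on BLACK (7,4): turn L to E, flip to white, move to (7,5). |black|=9
Step 11: on WHITE (7,5): turn R to S, flip to black, move to (8,5). |black|=10
Step 12: on WHITE (8,5): turn R to W, flip to black, move to (8,4). |black|=11
Step 13: on WHITE (8,4): turn R to N, flip to black, move to (7,4). |black|=12
Step 14: on WHITE (7,4): turn R to E, flip to black, move to (7,5). |black|=13
Step 15: on BLACK (7,5): turn L to N, flip to white, move to (6,5). |black|=12
Step 16: on BLACK (6,5): turn L to W, flip to white, move to (6,4). |black|=11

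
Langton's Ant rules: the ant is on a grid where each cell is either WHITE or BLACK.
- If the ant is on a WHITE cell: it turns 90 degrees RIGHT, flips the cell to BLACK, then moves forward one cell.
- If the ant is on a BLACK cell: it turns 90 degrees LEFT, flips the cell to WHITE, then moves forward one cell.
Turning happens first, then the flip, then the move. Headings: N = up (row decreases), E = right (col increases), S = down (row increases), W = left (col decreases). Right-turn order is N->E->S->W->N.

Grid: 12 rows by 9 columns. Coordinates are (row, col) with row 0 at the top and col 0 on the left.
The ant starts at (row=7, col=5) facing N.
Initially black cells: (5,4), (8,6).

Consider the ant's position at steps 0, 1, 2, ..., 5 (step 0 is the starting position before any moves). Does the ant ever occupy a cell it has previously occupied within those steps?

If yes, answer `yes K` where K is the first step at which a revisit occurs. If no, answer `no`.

Step 1: on WHITE (7,5): turn R to E, flip to black, move to (7,6). |black|=3 — new cell
Step 2: on WHITE (7,6): turn R to S, flip to black, move to (8,6). |black|=4 — new cell
Step 3: on BLACK (8,6): turn L to E, flip to white, move to (8,7). |black|=3 — new cell
Step 4: on WHITE (8,7): turn R to S, flip to black, move to (9,7). |black|=4 — new cell
Step 5: on WHITE (9,7): turn R to W, flip to black, move to (9,6). |black|=5 — new cell
No revisit within 5 steps.

Answer: no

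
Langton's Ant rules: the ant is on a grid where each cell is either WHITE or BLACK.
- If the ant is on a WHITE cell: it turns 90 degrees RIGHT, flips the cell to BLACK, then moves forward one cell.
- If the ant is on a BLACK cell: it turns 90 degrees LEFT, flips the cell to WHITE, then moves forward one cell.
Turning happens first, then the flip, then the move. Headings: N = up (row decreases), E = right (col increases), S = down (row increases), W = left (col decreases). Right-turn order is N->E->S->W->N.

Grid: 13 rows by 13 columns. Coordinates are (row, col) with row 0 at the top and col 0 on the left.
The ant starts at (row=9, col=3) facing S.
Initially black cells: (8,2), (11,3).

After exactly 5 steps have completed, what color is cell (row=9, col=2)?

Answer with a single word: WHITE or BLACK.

Step 1: on WHITE (9,3): turn R to W, flip to black, move to (9,2). |black|=3
Step 2: on WHITE (9,2): turn R to N, flip to black, move to (8,2). |black|=4
Step 3: on BLACK (8,2): turn L to W, flip to white, move to (8,1). |black|=3
Step 4: on WHITE (8,1): turn R to N, flip to black, move to (7,1). |black|=4
Step 5: on WHITE (7,1): turn R to E, flip to black, move to (7,2). |black|=5

Answer: BLACK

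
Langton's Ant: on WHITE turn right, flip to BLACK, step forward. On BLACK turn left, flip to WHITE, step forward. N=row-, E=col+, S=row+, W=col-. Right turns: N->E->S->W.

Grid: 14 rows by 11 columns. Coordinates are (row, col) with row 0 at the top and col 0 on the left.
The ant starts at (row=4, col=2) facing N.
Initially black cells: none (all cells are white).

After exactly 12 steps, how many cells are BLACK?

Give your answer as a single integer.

Step 1: on WHITE (4,2): turn R to E, flip to black, move to (4,3). |black|=1
Step 2: on WHITE (4,3): turn R to S, flip to black, move to (5,3). |black|=2
Step 3: on WHITE (5,3): turn R to W, flip to black, move to (5,2). |black|=3
Step 4: on WHITE (5,2): turn R to N, flip to black, move to (4,2). |black|=4
Step 5: on BLACK (4,2): turn L to W, flip to white, move to (4,1). |black|=3
Step 6: on WHITE (4,1): turn R to N, flip to black, move to (3,1). |black|=4
Step 7: on WHITE (3,1): turn R to E, flip to black, move to (3,2). |black|=5
Step 8: on WHITE (3,2): turn R to S, flip to black, move to (4,2). |black|=6
Step 9: on WHITE (4,2): turn R to W, flip to black, move to (4,1). |black|=7
Step 10: on BLACK (4,1): turn L to S, flip to white, move to (5,1). |black|=6
Step 11: on WHITE (5,1): turn R to W, flip to black, move to (5,0). |black|=7
Step 12: on WHITE (5,0): turn R to N, flip to black, move to (4,0). |black|=8

Answer: 8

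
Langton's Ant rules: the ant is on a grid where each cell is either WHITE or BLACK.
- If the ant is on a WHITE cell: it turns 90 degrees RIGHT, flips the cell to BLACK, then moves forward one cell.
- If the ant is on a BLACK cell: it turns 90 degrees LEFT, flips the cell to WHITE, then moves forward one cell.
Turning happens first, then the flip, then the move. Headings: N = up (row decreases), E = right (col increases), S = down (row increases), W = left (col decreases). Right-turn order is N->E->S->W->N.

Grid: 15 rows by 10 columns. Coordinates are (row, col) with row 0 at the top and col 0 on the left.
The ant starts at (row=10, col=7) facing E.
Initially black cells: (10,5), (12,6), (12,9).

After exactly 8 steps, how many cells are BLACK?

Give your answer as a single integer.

Step 1: on WHITE (10,7): turn R to S, flip to black, move to (11,7). |black|=4
Step 2: on WHITE (11,7): turn R to W, flip to black, move to (11,6). |black|=5
Step 3: on WHITE (11,6): turn R to N, flip to black, move to (10,6). |black|=6
Step 4: on WHITE (10,6): turn R to E, flip to black, move to (10,7). |black|=7
Step 5: on BLACK (10,7): turn L to N, flip to white, move to (9,7). |black|=6
Step 6: on WHITE (9,7): turn R to E, flip to black, move to (9,8). |black|=7
Step 7: on WHITE (9,8): turn R to S, flip to black, move to (10,8). |black|=8
Step 8: on WHITE (10,8): turn R to W, flip to black, move to (10,7). |black|=9

Answer: 9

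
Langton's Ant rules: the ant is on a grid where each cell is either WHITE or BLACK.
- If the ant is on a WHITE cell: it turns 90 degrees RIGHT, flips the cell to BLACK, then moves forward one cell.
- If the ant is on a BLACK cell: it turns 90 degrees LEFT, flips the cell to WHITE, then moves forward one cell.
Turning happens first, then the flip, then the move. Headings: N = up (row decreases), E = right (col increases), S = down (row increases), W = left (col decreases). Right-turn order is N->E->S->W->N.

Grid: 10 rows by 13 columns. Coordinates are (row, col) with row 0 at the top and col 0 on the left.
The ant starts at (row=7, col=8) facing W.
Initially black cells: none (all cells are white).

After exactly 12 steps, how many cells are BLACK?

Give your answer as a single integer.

Step 1: on WHITE (7,8): turn R to N, flip to black, move to (6,8). |black|=1
Step 2: on WHITE (6,8): turn R to E, flip to black, move to (6,9). |black|=2
Step 3: on WHITE (6,9): turn R to S, flip to black, move to (7,9). |black|=3
Step 4: on WHITE (7,9): turn R to W, flip to black, move to (7,8). |black|=4
Step 5: on BLACK (7,8): turn L to S, flip to white, move to (8,8). |black|=3
Step 6: on WHITE (8,8): turn R to W, flip to black, move to (8,7). |black|=4
Step 7: on WHITE (8,7): turn R to N, flip to black, move to (7,7). |black|=5
Step 8: on WHITE (7,7): turn R to E, flip to black, move to (7,8). |black|=6
Step 9: on WHITE (7,8): turn R to S, flip to black, move to (8,8). |black|=7
Step 10: on BLACK (8,8): turn L to E, flip to white, move to (8,9). |black|=6
Step 11: on WHITE (8,9): turn R to S, flip to black, move to (9,9). |black|=7
Step 12: on WHITE (9,9): turn R to W, flip to black, move to (9,8). |black|=8

Answer: 8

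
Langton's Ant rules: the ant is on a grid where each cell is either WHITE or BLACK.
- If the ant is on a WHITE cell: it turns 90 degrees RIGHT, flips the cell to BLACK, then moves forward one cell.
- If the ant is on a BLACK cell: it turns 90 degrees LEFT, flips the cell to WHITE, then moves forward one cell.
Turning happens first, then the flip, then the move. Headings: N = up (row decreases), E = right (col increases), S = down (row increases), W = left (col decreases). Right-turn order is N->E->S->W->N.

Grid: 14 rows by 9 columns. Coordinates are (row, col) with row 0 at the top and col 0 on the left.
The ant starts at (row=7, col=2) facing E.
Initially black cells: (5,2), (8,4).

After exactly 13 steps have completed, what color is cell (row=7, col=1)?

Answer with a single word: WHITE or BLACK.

Answer: BLACK

Derivation:
Step 1: on WHITE (7,2): turn R to S, flip to black, move to (8,2). |black|=3
Step 2: on WHITE (8,2): turn R to W, flip to black, move to (8,1). |black|=4
Step 3: on WHITE (8,1): turn R to N, flip to black, move to (7,1). |black|=5
Step 4: on WHITE (7,1): turn R to E, flip to black, move to (7,2). |black|=6
Step 5: on BLACK (7,2): turn L to N, flip to white, move to (6,2). |black|=5
Step 6: on WHITE (6,2): turn R to E, flip to black, move to (6,3). |black|=6
Step 7: on WHITE (6,3): turn R to S, flip to black, move to (7,3). |black|=7
Step 8: on WHITE (7,3): turn R to W, flip to black, move to (7,2). |black|=8
Step 9: on WHITE (7,2): turn R to N, flip to black, move to (6,2). |black|=9
Step 10: on BLACK (6,2): turn L to W, flip to white, move to (6,1). |black|=8
Step 11: on WHITE (6,1): turn R to N, flip to black, move to (5,1). |black|=9
Step 12: on WHITE (5,1): turn R to E, flip to black, move to (5,2). |black|=10
Step 13: on BLACK (5,2): turn L to N, flip to white, move to (4,2). |black|=9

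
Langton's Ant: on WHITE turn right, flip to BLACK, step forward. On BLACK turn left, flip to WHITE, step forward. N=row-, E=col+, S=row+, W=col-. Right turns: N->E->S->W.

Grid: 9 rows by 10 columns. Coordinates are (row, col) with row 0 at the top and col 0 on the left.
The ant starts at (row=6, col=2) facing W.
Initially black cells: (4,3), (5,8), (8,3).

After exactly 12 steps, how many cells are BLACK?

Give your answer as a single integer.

Step 1: on WHITE (6,2): turn R to N, flip to black, move to (5,2). |black|=4
Step 2: on WHITE (5,2): turn R to E, flip to black, move to (5,3). |black|=5
Step 3: on WHITE (5,3): turn R to S, flip to black, move to (6,3). |black|=6
Step 4: on WHITE (6,3): turn R to W, flip to black, move to (6,2). |black|=7
Step 5: on BLACK (6,2): turn L to S, flip to white, move to (7,2). |black|=6
Step 6: on WHITE (7,2): turn R to W, flip to black, move to (7,1). |black|=7
Step 7: on WHITE (7,1): turn R to N, flip to black, move to (6,1). |black|=8
Step 8: on WHITE (6,1): turn R to E, flip to black, move to (6,2). |black|=9
Step 9: on WHITE (6,2): turn R to S, flip to black, move to (7,2). |black|=10
Step 10: on BLACK (7,2): turn L to E, flip to white, move to (7,3). |black|=9
Step 11: on WHITE (7,3): turn R to S, flip to black, move to (8,3). |black|=10
Step 12: on BLACK (8,3): turn L to E, flip to white, move to (8,4). |black|=9

Answer: 9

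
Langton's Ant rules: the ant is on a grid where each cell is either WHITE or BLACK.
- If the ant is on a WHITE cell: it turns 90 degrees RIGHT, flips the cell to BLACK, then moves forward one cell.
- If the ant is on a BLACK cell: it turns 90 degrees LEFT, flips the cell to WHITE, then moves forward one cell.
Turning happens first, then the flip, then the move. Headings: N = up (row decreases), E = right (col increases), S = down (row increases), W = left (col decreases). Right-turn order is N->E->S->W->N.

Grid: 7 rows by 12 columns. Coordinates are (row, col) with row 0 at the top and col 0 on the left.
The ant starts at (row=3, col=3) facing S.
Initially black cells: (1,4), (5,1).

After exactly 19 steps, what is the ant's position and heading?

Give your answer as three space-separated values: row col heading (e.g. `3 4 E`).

Answer: 2 5 E

Derivation:
Step 1: on WHITE (3,3): turn R to W, flip to black, move to (3,2). |black|=3
Step 2: on WHITE (3,2): turn R to N, flip to black, move to (2,2). |black|=4
Step 3: on WHITE (2,2): turn R to E, flip to black, move to (2,3). |black|=5
Step 4: on WHITE (2,3): turn R to S, flip to black, move to (3,3). |black|=6
Step 5: on BLACK (3,3): turn L to E, flip to white, move to (3,4). |black|=5
Step 6: on WHITE (3,4): turn R to S, flip to black, move to (4,4). |black|=6
Step 7: on WHITE (4,4): turn R to W, flip to black, move to (4,3). |black|=7
Step 8: on WHITE (4,3): turn R to N, flip to black, move to (3,3). |black|=8
Step 9: on WHITE (3,3): turn R to E, flip to black, move to (3,4). |black|=9
Step 10: on BLACK (3,4): turn L to N, flip to white, move to (2,4). |black|=8
Step 11: on WHITE (2,4): turn R to E, flip to black, move to (2,5). |black|=9
Step 12: on WHITE (2,5): turn R to S, flip to black, move to (3,5). |black|=10
Step 13: on WHITE (3,5): turn R to W, flip to black, move to (3,4). |black|=11
Step 14: on WHITE (3,4): turn R to N, flip to black, move to (2,4). |black|=12
Step 15: on BLACK (2,4): turn L to W, flip to white, move to (2,3). |black|=11
Step 16: on BLACK (2,3): turn L to S, flip to white, move to (3,3). |black|=10
Step 17: on BLACK (3,3): turn L to E, flip to white, move to (3,4). |black|=9
Step 18: on BLACK (3,4): turn L to N, flip to white, move to (2,4). |black|=8
Step 19: on WHITE (2,4): turn R to E, flip to black, move to (2,5). |black|=9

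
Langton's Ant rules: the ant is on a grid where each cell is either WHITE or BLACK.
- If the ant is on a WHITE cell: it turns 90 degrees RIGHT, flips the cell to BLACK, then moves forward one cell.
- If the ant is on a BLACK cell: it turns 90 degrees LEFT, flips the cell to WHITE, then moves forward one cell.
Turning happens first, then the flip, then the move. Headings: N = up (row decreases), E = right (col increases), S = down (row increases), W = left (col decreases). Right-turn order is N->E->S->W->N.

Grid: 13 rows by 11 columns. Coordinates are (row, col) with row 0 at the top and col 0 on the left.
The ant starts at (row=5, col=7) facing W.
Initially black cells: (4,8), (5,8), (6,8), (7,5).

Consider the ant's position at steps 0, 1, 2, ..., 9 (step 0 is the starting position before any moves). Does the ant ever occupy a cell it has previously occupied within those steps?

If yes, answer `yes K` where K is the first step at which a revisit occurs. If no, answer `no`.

Step 1: on WHITE (5,7): turn R to N, flip to black, move to (4,7). |black|=5 — new cell
Step 2: on WHITE (4,7): turn R to E, flip to black, move to (4,8). |black|=6 — new cell
Step 3: on BLACK (4,8): turn L to N, flip to white, move to (3,8). |black|=5 — new cell
Step 4: on WHITE (3,8): turn R to E, flip to black, move to (3,9). |black|=6 — new cell
Step 5: on WHITE (3,9): turn R to S, flip to black, move to (4,9). |black|=7 — new cell
Step 6: on WHITE (4,9): turn R to W, flip to black, move to (4,8). |black|=8 — REVISIT

Answer: yes 6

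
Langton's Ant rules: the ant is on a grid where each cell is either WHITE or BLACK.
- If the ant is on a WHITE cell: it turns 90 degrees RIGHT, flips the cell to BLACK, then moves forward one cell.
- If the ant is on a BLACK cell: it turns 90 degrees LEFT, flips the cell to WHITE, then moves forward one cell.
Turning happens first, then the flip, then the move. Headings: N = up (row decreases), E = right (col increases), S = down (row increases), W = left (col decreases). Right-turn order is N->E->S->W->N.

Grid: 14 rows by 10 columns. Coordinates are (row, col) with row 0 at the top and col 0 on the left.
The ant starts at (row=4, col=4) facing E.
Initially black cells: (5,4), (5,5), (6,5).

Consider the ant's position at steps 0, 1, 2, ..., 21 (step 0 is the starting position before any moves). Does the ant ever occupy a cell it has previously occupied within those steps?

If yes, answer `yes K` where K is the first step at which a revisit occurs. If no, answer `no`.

Answer: yes 6

Derivation:
Step 1: on WHITE (4,4): turn R to S, flip to black, move to (5,4). |black|=4 — new cell
Step 2: on BLACK (5,4): turn L to E, flip to white, move to (5,5). |black|=3 — new cell
Step 3: on BLACK (5,5): turn L to N, flip to white, move to (4,5). |black|=2 — new cell
Step 4: on WHITE (4,5): turn R to E, flip to black, move to (4,6). |black|=3 — new cell
Step 5: on WHITE (4,6): turn R to S, flip to black, move to (5,6). |black|=4 — new cell
Step 6: on WHITE (5,6): turn R to W, flip to black, move to (5,5). |black|=5 — REVISIT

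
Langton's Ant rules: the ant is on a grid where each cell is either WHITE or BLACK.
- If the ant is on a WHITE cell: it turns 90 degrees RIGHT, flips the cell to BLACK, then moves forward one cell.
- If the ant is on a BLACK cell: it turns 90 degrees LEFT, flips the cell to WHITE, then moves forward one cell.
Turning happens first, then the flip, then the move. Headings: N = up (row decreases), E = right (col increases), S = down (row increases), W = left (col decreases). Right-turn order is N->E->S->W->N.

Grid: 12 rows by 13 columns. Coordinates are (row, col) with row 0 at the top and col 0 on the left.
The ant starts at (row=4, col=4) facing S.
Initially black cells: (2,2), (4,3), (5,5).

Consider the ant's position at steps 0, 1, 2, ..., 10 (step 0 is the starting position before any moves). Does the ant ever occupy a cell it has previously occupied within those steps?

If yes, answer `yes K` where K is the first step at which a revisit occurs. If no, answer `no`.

Answer: yes 5

Derivation:
Step 1: on WHITE (4,4): turn R to W, flip to black, move to (4,3). |black|=4 — new cell
Step 2: on BLACK (4,3): turn L to S, flip to white, move to (5,3). |black|=3 — new cell
Step 3: on WHITE (5,3): turn R to W, flip to black, move to (5,2). |black|=4 — new cell
Step 4: on WHITE (5,2): turn R to N, flip to black, move to (4,2). |black|=5 — new cell
Step 5: on WHITE (4,2): turn R to E, flip to black, move to (4,3). |black|=6 — REVISIT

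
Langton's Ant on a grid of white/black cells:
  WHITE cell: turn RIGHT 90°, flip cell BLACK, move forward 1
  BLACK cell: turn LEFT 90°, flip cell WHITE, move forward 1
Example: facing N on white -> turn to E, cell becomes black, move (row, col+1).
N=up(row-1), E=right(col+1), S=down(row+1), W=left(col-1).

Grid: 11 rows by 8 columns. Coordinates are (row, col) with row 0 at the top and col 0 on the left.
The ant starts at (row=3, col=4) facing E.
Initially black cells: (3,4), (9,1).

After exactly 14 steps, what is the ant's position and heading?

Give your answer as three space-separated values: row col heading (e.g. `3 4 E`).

Step 1: on BLACK (3,4): turn L to N, flip to white, move to (2,4). |black|=1
Step 2: on WHITE (2,4): turn R to E, flip to black, move to (2,5). |black|=2
Step 3: on WHITE (2,5): turn R to S, flip to black, move to (3,5). |black|=3
Step 4: on WHITE (3,5): turn R to W, flip to black, move to (3,4). |black|=4
Step 5: on WHITE (3,4): turn R to N, flip to black, move to (2,4). |black|=5
Step 6: on BLACK (2,4): turn L to W, flip to white, move to (2,3). |black|=4
Step 7: on WHITE (2,3): turn R to N, flip to black, move to (1,3). |black|=5
Step 8: on WHITE (1,3): turn R to E, flip to black, move to (1,4). |black|=6
Step 9: on WHITE (1,4): turn R to S, flip to black, move to (2,4). |black|=7
Step 10: on WHITE (2,4): turn R to W, flip to black, move to (2,3). |black|=8
Step 11: on BLACK (2,3): turn L to S, flip to white, move to (3,3). |black|=7
Step 12: on WHITE (3,3): turn R to W, flip to black, move to (3,2). |black|=8
Step 13: on WHITE (3,2): turn R to N, flip to black, move to (2,2). |black|=9
Step 14: on WHITE (2,2): turn R to E, flip to black, move to (2,3). |black|=10

Answer: 2 3 E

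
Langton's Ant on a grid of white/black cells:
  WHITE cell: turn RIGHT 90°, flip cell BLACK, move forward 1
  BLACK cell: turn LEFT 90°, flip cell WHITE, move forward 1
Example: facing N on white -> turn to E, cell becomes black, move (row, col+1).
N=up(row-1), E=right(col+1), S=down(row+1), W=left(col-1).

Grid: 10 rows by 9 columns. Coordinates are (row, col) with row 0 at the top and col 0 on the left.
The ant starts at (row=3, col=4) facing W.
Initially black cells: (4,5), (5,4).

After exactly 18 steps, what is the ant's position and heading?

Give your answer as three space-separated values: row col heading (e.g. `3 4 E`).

Answer: 4 3 E

Derivation:
Step 1: on WHITE (3,4): turn R to N, flip to black, move to (2,4). |black|=3
Step 2: on WHITE (2,4): turn R to E, flip to black, move to (2,5). |black|=4
Step 3: on WHITE (2,5): turn R to S, flip to black, move to (3,5). |black|=5
Step 4: on WHITE (3,5): turn R to W, flip to black, move to (3,4). |black|=6
Step 5: on BLACK (3,4): turn L to S, flip to white, move to (4,4). |black|=5
Step 6: on WHITE (4,4): turn R to W, flip to black, move to (4,3). |black|=6
Step 7: on WHITE (4,3): turn R to N, flip to black, move to (3,3). |black|=7
Step 8: on WHITE (3,3): turn R to E, flip to black, move to (3,4). |black|=8
Step 9: on WHITE (3,4): turn R to S, flip to black, move to (4,4). |black|=9
Step 10: on BLACK (4,4): turn L to E, flip to white, move to (4,5). |black|=8
Step 11: on BLACK (4,5): turn L to N, flip to white, move to (3,5). |black|=7
Step 12: on BLACK (3,5): turn L to W, flip to white, move to (3,4). |black|=6
Step 13: on BLACK (3,4): turn L to S, flip to white, move to (4,4). |black|=5
Step 14: on WHITE (4,4): turn R to W, flip to black, move to (4,3). |black|=6
Step 15: on BLACK (4,3): turn L to S, flip to white, move to (5,3). |black|=5
Step 16: on WHITE (5,3): turn R to W, flip to black, move to (5,2). |black|=6
Step 17: on WHITE (5,2): turn R to N, flip to black, move to (4,2). |black|=7
Step 18: on WHITE (4,2): turn R to E, flip to black, move to (4,3). |black|=8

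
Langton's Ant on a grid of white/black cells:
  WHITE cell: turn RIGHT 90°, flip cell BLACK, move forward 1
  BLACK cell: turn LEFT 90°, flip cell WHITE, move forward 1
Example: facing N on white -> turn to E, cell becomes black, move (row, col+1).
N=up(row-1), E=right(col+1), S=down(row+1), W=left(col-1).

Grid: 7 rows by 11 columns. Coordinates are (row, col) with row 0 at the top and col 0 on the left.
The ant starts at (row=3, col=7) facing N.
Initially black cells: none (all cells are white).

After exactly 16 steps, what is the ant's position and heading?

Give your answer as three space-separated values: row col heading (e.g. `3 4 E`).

Step 1: on WHITE (3,7): turn R to E, flip to black, move to (3,8). |black|=1
Step 2: on WHITE (3,8): turn R to S, flip to black, move to (4,8). |black|=2
Step 3: on WHITE (4,8): turn R to W, flip to black, move to (4,7). |black|=3
Step 4: on WHITE (4,7): turn R to N, flip to black, move to (3,7). |black|=4
Step 5: on BLACK (3,7): turn L to W, flip to white, move to (3,6). |black|=3
Step 6: on WHITE (3,6): turn R to N, flip to black, move to (2,6). |black|=4
Step 7: on WHITE (2,6): turn R to E, flip to black, move to (2,7). |black|=5
Step 8: on WHITE (2,7): turn R to S, flip to black, move to (3,7). |black|=6
Step 9: on WHITE (3,7): turn R to W, flip to black, move to (3,6). |black|=7
Step 10: on BLACK (3,6): turn L to S, flip to white, move to (4,6). |black|=6
Step 11: on WHITE (4,6): turn R to W, flip to black, move to (4,5). |black|=7
Step 12: on WHITE (4,5): turn R to N, flip to black, move to (3,5). |black|=8
Step 13: on WHITE (3,5): turn R to E, flip to black, move to (3,6). |black|=9
Step 14: on WHITE (3,6): turn R to S, flip to black, move to (4,6). |black|=10
Step 15: on BLACK (4,6): turn L to E, flip to white, move to (4,7). |black|=9
Step 16: on BLACK (4,7): turn L to N, flip to white, move to (3,7). |black|=8

Answer: 3 7 N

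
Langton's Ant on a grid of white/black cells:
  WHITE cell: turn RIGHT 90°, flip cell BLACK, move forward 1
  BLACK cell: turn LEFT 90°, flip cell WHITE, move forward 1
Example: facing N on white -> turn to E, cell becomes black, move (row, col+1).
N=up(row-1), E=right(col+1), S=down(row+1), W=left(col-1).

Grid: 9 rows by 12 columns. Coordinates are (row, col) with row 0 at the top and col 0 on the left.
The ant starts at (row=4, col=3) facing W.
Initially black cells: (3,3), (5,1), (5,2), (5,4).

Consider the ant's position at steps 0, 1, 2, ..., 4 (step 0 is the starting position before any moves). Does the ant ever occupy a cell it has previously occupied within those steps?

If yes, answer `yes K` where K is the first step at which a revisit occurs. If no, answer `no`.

Step 1: on WHITE (4,3): turn R to N, flip to black, move to (3,3). |black|=5 — new cell
Step 2: on BLACK (3,3): turn L to W, flip to white, move to (3,2). |black|=4 — new cell
Step 3: on WHITE (3,2): turn R to N, flip to black, move to (2,2). |black|=5 — new cell
Step 4: on WHITE (2,2): turn R to E, flip to black, move to (2,3). |black|=6 — new cell
No revisit within 4 steps.

Answer: no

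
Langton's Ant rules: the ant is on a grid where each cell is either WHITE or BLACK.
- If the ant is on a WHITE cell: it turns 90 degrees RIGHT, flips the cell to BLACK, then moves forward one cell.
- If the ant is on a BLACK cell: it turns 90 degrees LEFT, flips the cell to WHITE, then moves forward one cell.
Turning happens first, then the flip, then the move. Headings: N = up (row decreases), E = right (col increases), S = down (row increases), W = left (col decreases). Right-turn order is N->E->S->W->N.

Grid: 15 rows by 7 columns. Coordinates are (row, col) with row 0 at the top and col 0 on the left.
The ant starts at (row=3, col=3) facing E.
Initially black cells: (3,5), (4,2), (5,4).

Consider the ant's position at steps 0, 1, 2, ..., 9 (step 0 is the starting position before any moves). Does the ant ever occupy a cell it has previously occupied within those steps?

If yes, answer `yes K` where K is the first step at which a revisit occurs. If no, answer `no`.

Step 1: on WHITE (3,3): turn R to S, flip to black, move to (4,3). |black|=4 — new cell
Step 2: on WHITE (4,3): turn R to W, flip to black, move to (4,2). |black|=5 — new cell
Step 3: on BLACK (4,2): turn L to S, flip to white, move to (5,2). |black|=4 — new cell
Step 4: on WHITE (5,2): turn R to W, flip to black, move to (5,1). |black|=5 — new cell
Step 5: on WHITE (5,1): turn R to N, flip to black, move to (4,1). |black|=6 — new cell
Step 6: on WHITE (4,1): turn R to E, flip to black, move to (4,2). |black|=7 — REVISIT

Answer: yes 6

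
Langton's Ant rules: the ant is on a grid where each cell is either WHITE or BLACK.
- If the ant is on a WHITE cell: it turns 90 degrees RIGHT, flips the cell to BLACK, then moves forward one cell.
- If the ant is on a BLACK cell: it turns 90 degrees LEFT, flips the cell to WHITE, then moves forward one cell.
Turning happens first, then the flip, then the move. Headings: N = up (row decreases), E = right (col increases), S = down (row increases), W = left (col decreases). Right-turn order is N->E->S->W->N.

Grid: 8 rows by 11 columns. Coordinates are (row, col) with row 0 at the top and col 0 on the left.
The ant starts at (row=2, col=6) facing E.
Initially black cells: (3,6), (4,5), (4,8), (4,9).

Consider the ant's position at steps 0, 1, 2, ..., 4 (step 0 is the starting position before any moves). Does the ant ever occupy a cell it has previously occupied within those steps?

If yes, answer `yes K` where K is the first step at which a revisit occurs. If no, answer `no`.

Answer: no

Derivation:
Step 1: on WHITE (2,6): turn R to S, flip to black, move to (3,6). |black|=5 — new cell
Step 2: on BLACK (3,6): turn L to E, flip to white, move to (3,7). |black|=4 — new cell
Step 3: on WHITE (3,7): turn R to S, flip to black, move to (4,7). |black|=5 — new cell
Step 4: on WHITE (4,7): turn R to W, flip to black, move to (4,6). |black|=6 — new cell
No revisit within 4 steps.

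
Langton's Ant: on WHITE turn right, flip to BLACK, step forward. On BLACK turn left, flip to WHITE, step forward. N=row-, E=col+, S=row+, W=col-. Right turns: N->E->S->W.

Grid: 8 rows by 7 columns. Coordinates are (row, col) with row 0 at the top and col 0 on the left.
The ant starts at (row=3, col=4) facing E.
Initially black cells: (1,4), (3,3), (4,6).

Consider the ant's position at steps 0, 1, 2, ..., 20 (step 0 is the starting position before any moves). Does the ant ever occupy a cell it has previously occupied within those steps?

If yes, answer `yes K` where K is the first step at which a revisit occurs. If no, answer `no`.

Answer: yes 7

Derivation:
Step 1: on WHITE (3,4): turn R to S, flip to black, move to (4,4). |black|=4 — new cell
Step 2: on WHITE (4,4): turn R to W, flip to black, move to (4,3). |black|=5 — new cell
Step 3: on WHITE (4,3): turn R to N, flip to black, move to (3,3). |black|=6 — new cell
Step 4: on BLACK (3,3): turn L to W, flip to white, move to (3,2). |black|=5 — new cell
Step 5: on WHITE (3,2): turn R to N, flip to black, move to (2,2). |black|=6 — new cell
Step 6: on WHITE (2,2): turn R to E, flip to black, move to (2,3). |black|=7 — new cell
Step 7: on WHITE (2,3): turn R to S, flip to black, move to (3,3). |black|=8 — REVISIT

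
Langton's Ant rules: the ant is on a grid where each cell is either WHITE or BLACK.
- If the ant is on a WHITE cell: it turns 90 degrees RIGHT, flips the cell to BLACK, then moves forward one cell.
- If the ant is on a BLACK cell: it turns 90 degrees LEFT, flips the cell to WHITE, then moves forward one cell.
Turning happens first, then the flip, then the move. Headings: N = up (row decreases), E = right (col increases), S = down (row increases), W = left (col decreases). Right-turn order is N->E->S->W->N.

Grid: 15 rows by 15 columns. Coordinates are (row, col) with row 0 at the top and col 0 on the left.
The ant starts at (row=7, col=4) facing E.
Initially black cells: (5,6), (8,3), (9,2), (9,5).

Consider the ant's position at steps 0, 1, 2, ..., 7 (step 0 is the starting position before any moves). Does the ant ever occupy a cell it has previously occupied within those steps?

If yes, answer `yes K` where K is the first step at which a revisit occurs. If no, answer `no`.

Step 1: on WHITE (7,4): turn R to S, flip to black, move to (8,4). |black|=5 — new cell
Step 2: on WHITE (8,4): turn R to W, flip to black, move to (8,3). |black|=6 — new cell
Step 3: on BLACK (8,3): turn L to S, flip to white, move to (9,3). |black|=5 — new cell
Step 4: on WHITE (9,3): turn R to W, flip to black, move to (9,2). |black|=6 — new cell
Step 5: on BLACK (9,2): turn L to S, flip to white, move to (10,2). |black|=5 — new cell
Step 6: on WHITE (10,2): turn R to W, flip to black, move to (10,1). |black|=6 — new cell
Step 7: on WHITE (10,1): turn R to N, flip to black, move to (9,1). |black|=7 — new cell
No revisit within 7 steps.

Answer: no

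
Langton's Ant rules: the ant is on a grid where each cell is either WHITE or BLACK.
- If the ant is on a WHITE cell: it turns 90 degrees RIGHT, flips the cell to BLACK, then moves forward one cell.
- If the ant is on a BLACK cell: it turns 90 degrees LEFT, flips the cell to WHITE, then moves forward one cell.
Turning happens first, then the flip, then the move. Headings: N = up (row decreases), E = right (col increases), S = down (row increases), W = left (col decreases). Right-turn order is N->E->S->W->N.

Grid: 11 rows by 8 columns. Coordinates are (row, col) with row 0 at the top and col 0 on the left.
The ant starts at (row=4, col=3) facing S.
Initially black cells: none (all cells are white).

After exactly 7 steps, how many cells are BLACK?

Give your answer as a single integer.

Step 1: on WHITE (4,3): turn R to W, flip to black, move to (4,2). |black|=1
Step 2: on WHITE (4,2): turn R to N, flip to black, move to (3,2). |black|=2
Step 3: on WHITE (3,2): turn R to E, flip to black, move to (3,3). |black|=3
Step 4: on WHITE (3,3): turn R to S, flip to black, move to (4,3). |black|=4
Step 5: on BLACK (4,3): turn L to E, flip to white, move to (4,4). |black|=3
Step 6: on WHITE (4,4): turn R to S, flip to black, move to (5,4). |black|=4
Step 7: on WHITE (5,4): turn R to W, flip to black, move to (5,3). |black|=5

Answer: 5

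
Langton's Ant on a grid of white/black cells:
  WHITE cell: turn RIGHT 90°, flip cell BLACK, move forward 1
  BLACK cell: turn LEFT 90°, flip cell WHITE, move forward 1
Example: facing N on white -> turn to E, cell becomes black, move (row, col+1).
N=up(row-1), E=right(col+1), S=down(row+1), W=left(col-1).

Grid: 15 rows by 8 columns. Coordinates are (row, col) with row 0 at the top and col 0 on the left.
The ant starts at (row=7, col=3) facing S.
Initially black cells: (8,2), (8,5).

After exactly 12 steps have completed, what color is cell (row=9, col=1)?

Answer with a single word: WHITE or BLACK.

Answer: WHITE

Derivation:
Step 1: on WHITE (7,3): turn R to W, flip to black, move to (7,2). |black|=3
Step 2: on WHITE (7,2): turn R to N, flip to black, move to (6,2). |black|=4
Step 3: on WHITE (6,2): turn R to E, flip to black, move to (6,3). |black|=5
Step 4: on WHITE (6,3): turn R to S, flip to black, move to (7,3). |black|=6
Step 5: on BLACK (7,3): turn L to E, flip to white, move to (7,4). |black|=5
Step 6: on WHITE (7,4): turn R to S, flip to black, move to (8,4). |black|=6
Step 7: on WHITE (8,4): turn R to W, flip to black, move to (8,3). |black|=7
Step 8: on WHITE (8,3): turn R to N, flip to black, move to (7,3). |black|=8
Step 9: on WHITE (7,3): turn R to E, flip to black, move to (7,4). |black|=9
Step 10: on BLACK (7,4): turn L to N, flip to white, move to (6,4). |black|=8
Step 11: on WHITE (6,4): turn R to E, flip to black, move to (6,5). |black|=9
Step 12: on WHITE (6,5): turn R to S, flip to black, move to (7,5). |black|=10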